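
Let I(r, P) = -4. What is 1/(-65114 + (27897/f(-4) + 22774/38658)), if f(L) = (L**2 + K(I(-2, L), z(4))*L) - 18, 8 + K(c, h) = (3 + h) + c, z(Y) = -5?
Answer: -115974/7491549257 ≈ -1.5481e-5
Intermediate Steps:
K(c, h) = -5 + c + h (K(c, h) = -8 + ((3 + h) + c) = -8 + (3 + c + h) = -5 + c + h)
f(L) = -18 + L**2 - 14*L (f(L) = (L**2 + (-5 - 4 - 5)*L) - 18 = (L**2 - 14*L) - 18 = -18 + L**2 - 14*L)
1/(-65114 + (27897/f(-4) + 22774/38658)) = 1/(-65114 + (27897/(-18 + (-4)**2 - 14*(-4)) + 22774/38658)) = 1/(-65114 + (27897/(-18 + 16 + 56) + 22774*(1/38658))) = 1/(-65114 + (27897/54 + 11387/19329)) = 1/(-65114 + (27897*(1/54) + 11387/19329)) = 1/(-65114 + (9299/18 + 11387/19329)) = 1/(-65114 + 59981779/115974) = 1/(-7491549257/115974) = -115974/7491549257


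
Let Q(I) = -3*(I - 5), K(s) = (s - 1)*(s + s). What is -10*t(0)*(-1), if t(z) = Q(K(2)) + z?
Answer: 30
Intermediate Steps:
K(s) = 2*s*(-1 + s) (K(s) = (-1 + s)*(2*s) = 2*s*(-1 + s))
Q(I) = 15 - 3*I (Q(I) = -3*(-5 + I) = 15 - 3*I)
t(z) = 3 + z (t(z) = (15 - 6*2*(-1 + 2)) + z = (15 - 6*2) + z = (15 - 3*4) + z = (15 - 12) + z = 3 + z)
-10*t(0)*(-1) = -10*(3 + 0)*(-1) = -10*3*(-1) = -30*(-1) = 30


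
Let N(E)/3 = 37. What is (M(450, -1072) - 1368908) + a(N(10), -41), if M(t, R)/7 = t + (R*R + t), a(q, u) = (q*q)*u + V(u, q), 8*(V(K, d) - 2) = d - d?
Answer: 6176521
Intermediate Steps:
N(E) = 111 (N(E) = 3*37 = 111)
V(K, d) = 2 (V(K, d) = 2 + (d - d)/8 = 2 + (⅛)*0 = 2 + 0 = 2)
a(q, u) = 2 + u*q² (a(q, u) = (q*q)*u + 2 = q²*u + 2 = u*q² + 2 = 2 + u*q²)
M(t, R) = 7*R² + 14*t (M(t, R) = 7*(t + (R*R + t)) = 7*(t + (R² + t)) = 7*(t + (t + R²)) = 7*(R² + 2*t) = 7*R² + 14*t)
(M(450, -1072) - 1368908) + a(N(10), -41) = ((7*(-1072)² + 14*450) - 1368908) + (2 - 41*111²) = ((7*1149184 + 6300) - 1368908) + (2 - 41*12321) = ((8044288 + 6300) - 1368908) + (2 - 505161) = (8050588 - 1368908) - 505159 = 6681680 - 505159 = 6176521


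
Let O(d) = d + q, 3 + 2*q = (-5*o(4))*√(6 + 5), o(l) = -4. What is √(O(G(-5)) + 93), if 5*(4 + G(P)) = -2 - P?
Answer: √(8810 + 1000*√11)/10 ≈ 11.012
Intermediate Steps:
q = -3/2 + 10*√11 (q = -3/2 + ((-5*(-4))*√(6 + 5))/2 = -3/2 + (20*√11)/2 = -3/2 + 10*√11 ≈ 31.666)
G(P) = -22/5 - P/5 (G(P) = -4 + (-2 - P)/5 = -4 + (-⅖ - P/5) = -22/5 - P/5)
O(d) = -3/2 + d + 10*√11 (O(d) = d + (-3/2 + 10*√11) = -3/2 + d + 10*√11)
√(O(G(-5)) + 93) = √((-3/2 + (-22/5 - ⅕*(-5)) + 10*√11) + 93) = √((-3/2 + (-22/5 + 1) + 10*√11) + 93) = √((-3/2 - 17/5 + 10*√11) + 93) = √((-49/10 + 10*√11) + 93) = √(881/10 + 10*√11)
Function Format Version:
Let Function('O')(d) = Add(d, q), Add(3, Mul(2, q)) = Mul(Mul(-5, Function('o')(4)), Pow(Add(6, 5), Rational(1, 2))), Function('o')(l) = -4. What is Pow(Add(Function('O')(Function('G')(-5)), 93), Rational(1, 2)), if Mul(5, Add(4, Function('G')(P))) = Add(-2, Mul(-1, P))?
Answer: Mul(Rational(1, 10), Pow(Add(8810, Mul(1000, Pow(11, Rational(1, 2)))), Rational(1, 2))) ≈ 11.012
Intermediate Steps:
q = Add(Rational(-3, 2), Mul(10, Pow(11, Rational(1, 2)))) (q = Add(Rational(-3, 2), Mul(Rational(1, 2), Mul(Mul(-5, -4), Pow(Add(6, 5), Rational(1, 2))))) = Add(Rational(-3, 2), Mul(Rational(1, 2), Mul(20, Pow(11, Rational(1, 2))))) = Add(Rational(-3, 2), Mul(10, Pow(11, Rational(1, 2)))) ≈ 31.666)
Function('G')(P) = Add(Rational(-22, 5), Mul(Rational(-1, 5), P)) (Function('G')(P) = Add(-4, Mul(Rational(1, 5), Add(-2, Mul(-1, P)))) = Add(-4, Add(Rational(-2, 5), Mul(Rational(-1, 5), P))) = Add(Rational(-22, 5), Mul(Rational(-1, 5), P)))
Function('O')(d) = Add(Rational(-3, 2), d, Mul(10, Pow(11, Rational(1, 2)))) (Function('O')(d) = Add(d, Add(Rational(-3, 2), Mul(10, Pow(11, Rational(1, 2))))) = Add(Rational(-3, 2), d, Mul(10, Pow(11, Rational(1, 2)))))
Pow(Add(Function('O')(Function('G')(-5)), 93), Rational(1, 2)) = Pow(Add(Add(Rational(-3, 2), Add(Rational(-22, 5), Mul(Rational(-1, 5), -5)), Mul(10, Pow(11, Rational(1, 2)))), 93), Rational(1, 2)) = Pow(Add(Add(Rational(-3, 2), Add(Rational(-22, 5), 1), Mul(10, Pow(11, Rational(1, 2)))), 93), Rational(1, 2)) = Pow(Add(Add(Rational(-3, 2), Rational(-17, 5), Mul(10, Pow(11, Rational(1, 2)))), 93), Rational(1, 2)) = Pow(Add(Add(Rational(-49, 10), Mul(10, Pow(11, Rational(1, 2)))), 93), Rational(1, 2)) = Pow(Add(Rational(881, 10), Mul(10, Pow(11, Rational(1, 2)))), Rational(1, 2))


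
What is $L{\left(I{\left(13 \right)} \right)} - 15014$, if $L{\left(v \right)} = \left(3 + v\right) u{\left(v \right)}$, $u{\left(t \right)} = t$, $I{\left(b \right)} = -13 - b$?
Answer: $-14416$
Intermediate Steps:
$L{\left(v \right)} = v \left(3 + v\right)$ ($L{\left(v \right)} = \left(3 + v\right) v = v \left(3 + v\right)$)
$L{\left(I{\left(13 \right)} \right)} - 15014 = \left(-13 - 13\right) \left(3 - 26\right) - 15014 = - 26 \left(3 - 26\right) - 15014 = \left(-26\right) \left(-23\right) - 15014 = 598 - 15014 = -14416$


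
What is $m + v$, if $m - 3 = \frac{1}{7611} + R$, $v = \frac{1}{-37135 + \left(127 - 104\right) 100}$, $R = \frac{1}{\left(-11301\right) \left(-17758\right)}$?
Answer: $\frac{53208783344907089}{17735654041255410} \approx 3.0001$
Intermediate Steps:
$R = \frac{1}{200683158}$ ($R = \left(- \frac{1}{11301}\right) \left(- \frac{1}{17758}\right) = \frac{1}{200683158} \approx 4.983 \cdot 10^{-9}$)
$v = - \frac{1}{34835}$ ($v = \frac{1}{-37135 + \left(127 - 104\right) 100} = \frac{1}{-37135 + 23 \cdot 100} = \frac{1}{-37135 + 2300} = \frac{1}{-34835} = - \frac{1}{34835} \approx -2.8707 \cdot 10^{-5}$)
$m = \frac{1527466412461}{509133171846}$ ($m = 3 + \left(\frac{1}{7611} + \frac{1}{200683158}\right) = 3 + \frac{66896923}{509133171846} = \frac{1527466412461}{509133171846} \approx 3.0001$)
$m + v = \frac{1527466412461}{509133171846} - \frac{1}{34835} = \frac{53208783344907089}{17735654041255410}$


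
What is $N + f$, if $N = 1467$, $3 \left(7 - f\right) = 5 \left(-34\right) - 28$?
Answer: $1540$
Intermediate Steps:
$f = 73$ ($f = 7 - \frac{5 \left(-34\right) - 28}{3} = 7 - \frac{-170 - 28}{3} = 7 - -66 = 7 + 66 = 73$)
$N + f = 1467 + 73 = 1540$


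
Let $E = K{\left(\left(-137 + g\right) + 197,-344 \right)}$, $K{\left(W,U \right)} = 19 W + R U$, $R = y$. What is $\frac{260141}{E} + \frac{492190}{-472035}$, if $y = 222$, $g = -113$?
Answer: $- \frac{32175771637}{7304741625} \approx -4.4048$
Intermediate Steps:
$R = 222$
$K{\left(W,U \right)} = 19 W + 222 U$
$E = -77375$ ($E = 19 \left(\left(-137 - 113\right) + 197\right) + 222 \left(-344\right) = 19 \left(-250 + 197\right) - 76368 = 19 \left(-53\right) - 76368 = -1007 - 76368 = -77375$)
$\frac{260141}{E} + \frac{492190}{-472035} = \frac{260141}{-77375} + \frac{492190}{-472035} = 260141 \left(- \frac{1}{77375}\right) + 492190 \left(- \frac{1}{472035}\right) = - \frac{260141}{77375} - \frac{98438}{94407} = - \frac{32175771637}{7304741625}$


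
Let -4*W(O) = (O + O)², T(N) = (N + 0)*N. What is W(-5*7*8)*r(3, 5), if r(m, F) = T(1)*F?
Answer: -392000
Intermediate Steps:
T(N) = N² (T(N) = N*N = N²)
W(O) = -O² (W(O) = -(O + O)²/4 = -4*O²/4 = -O²)
r(m, F) = F (r(m, F) = 1²*F = 1*F = F)
W(-5*7*8)*r(3, 5) = -(-5*7*8)²*5 = -(-35*8)²*5 = -1*(-280)²*5 = -1*78400*5 = -78400*5 = -392000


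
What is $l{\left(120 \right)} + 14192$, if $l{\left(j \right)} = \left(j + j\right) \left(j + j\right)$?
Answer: $71792$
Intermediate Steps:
$l{\left(j \right)} = 4 j^{2}$ ($l{\left(j \right)} = 2 j 2 j = 4 j^{2}$)
$l{\left(120 \right)} + 14192 = 4 \cdot 120^{2} + 14192 = 4 \cdot 14400 + 14192 = 57600 + 14192 = 71792$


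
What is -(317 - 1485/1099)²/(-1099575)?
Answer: 120338222404/1328067784575 ≈ 0.090611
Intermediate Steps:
-(317 - 1485/1099)²/(-1099575) = -(317 - 1485*1/1099)²*(-1/1099575) = -(317 - 1485/1099)²*(-1/1099575) = -(346898/1099)²*(-1/1099575) = -1*120338222404/1207801*(-1/1099575) = -120338222404/1207801*(-1/1099575) = 120338222404/1328067784575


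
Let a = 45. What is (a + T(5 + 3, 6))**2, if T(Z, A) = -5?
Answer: 1600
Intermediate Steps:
(a + T(5 + 3, 6))**2 = (45 - 5)**2 = 40**2 = 1600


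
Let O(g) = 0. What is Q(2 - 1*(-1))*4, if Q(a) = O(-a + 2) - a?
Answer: -12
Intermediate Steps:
Q(a) = -a (Q(a) = 0 - a = -a)
Q(2 - 1*(-1))*4 = -(2 - 1*(-1))*4 = -(2 + 1)*4 = -1*3*4 = -3*4 = -12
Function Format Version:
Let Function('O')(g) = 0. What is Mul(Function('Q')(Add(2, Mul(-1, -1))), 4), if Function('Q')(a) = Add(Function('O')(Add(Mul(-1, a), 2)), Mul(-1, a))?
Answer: -12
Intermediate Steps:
Function('Q')(a) = Mul(-1, a) (Function('Q')(a) = Add(0, Mul(-1, a)) = Mul(-1, a))
Mul(Function('Q')(Add(2, Mul(-1, -1))), 4) = Mul(Mul(-1, Add(2, Mul(-1, -1))), 4) = Mul(Mul(-1, Add(2, 1)), 4) = Mul(Mul(-1, 3), 4) = Mul(-3, 4) = -12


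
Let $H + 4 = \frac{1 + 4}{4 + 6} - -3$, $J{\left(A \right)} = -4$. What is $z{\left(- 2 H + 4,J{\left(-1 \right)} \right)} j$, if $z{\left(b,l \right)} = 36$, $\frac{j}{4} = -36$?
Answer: $-5184$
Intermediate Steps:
$j = -144$ ($j = 4 \left(-36\right) = -144$)
$H = - \frac{1}{2}$ ($H = -4 + \left(\frac{1 + 4}{4 + 6} - -3\right) = -4 + \left(\frac{5}{10} + 3\right) = -4 + \left(5 \cdot \frac{1}{10} + 3\right) = -4 + \left(\frac{1}{2} + 3\right) = -4 + \frac{7}{2} = - \frac{1}{2} \approx -0.5$)
$z{\left(- 2 H + 4,J{\left(-1 \right)} \right)} j = 36 \left(-144\right) = -5184$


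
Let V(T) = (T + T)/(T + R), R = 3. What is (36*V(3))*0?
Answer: 0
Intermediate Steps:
V(T) = 2*T/(3 + T) (V(T) = (T + T)/(T + 3) = (2*T)/(3 + T) = 2*T/(3 + T))
(36*V(3))*0 = (36*(2*3/(3 + 3)))*0 = (36*(2*3/6))*0 = (36*(2*3*(⅙)))*0 = (36*1)*0 = 36*0 = 0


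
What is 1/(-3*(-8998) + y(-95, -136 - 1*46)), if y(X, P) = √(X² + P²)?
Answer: 26994/728633887 - √42149/728633887 ≈ 3.6766e-5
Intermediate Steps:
y(X, P) = √(P² + X²)
1/(-3*(-8998) + y(-95, -136 - 1*46)) = 1/(-3*(-8998) + √((-136 - 1*46)² + (-95)²)) = 1/(26994 + √((-136 - 46)² + 9025)) = 1/(26994 + √((-182)² + 9025)) = 1/(26994 + √(33124 + 9025)) = 1/(26994 + √42149)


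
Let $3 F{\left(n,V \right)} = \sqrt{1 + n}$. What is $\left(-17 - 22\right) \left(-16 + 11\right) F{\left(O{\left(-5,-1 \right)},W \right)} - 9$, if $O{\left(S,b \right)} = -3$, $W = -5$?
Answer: $-9 + 65 i \sqrt{2} \approx -9.0 + 91.924 i$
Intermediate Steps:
$F{\left(n,V \right)} = \frac{\sqrt{1 + n}}{3}$
$\left(-17 - 22\right) \left(-16 + 11\right) F{\left(O{\left(-5,-1 \right)},W \right)} - 9 = \left(-17 - 22\right) \left(-16 + 11\right) \frac{\sqrt{1 - 3}}{3} - 9 = \left(-39\right) \left(-5\right) \frac{\sqrt{-2}}{3} - 9 = 195 \frac{i \sqrt{2}}{3} - 9 = 65 i \sqrt{2} - 9 = -9 + 65 i \sqrt{2}$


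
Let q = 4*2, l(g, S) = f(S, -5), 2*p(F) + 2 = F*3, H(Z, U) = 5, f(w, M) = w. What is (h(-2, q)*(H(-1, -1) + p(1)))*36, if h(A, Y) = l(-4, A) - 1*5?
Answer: -1386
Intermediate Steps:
p(F) = -1 + 3*F/2 (p(F) = -1 + (F*3)/2 = -1 + (3*F)/2 = -1 + 3*F/2)
l(g, S) = S
q = 8
h(A, Y) = -5 + A (h(A, Y) = A - 1*5 = A - 5 = -5 + A)
(h(-2, q)*(H(-1, -1) + p(1)))*36 = ((-5 - 2)*(5 + (-1 + (3/2)*1)))*36 = -7*(5 + (-1 + 3/2))*36 = -7*(5 + ½)*36 = -7*11/2*36 = -77/2*36 = -1386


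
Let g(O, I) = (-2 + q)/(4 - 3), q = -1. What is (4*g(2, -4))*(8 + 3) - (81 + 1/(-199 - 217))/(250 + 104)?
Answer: -19472543/147264 ≈ -132.23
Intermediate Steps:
g(O, I) = -3 (g(O, I) = (-2 - 1)/(4 - 3) = -3/1 = -3*1 = -3)
(4*g(2, -4))*(8 + 3) - (81 + 1/(-199 - 217))/(250 + 104) = (4*(-3))*(8 + 3) - (81 + 1/(-199 - 217))/(250 + 104) = -12*11 - (81 + 1/(-416))/354 = -132 - (81 - 1/416)/354 = -132 - 33695/(416*354) = -132 - 1*33695/147264 = -132 - 33695/147264 = -19472543/147264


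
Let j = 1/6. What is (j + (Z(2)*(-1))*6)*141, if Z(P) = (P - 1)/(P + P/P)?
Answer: -517/2 ≈ -258.50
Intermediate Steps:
Z(P) = (-1 + P)/(1 + P) (Z(P) = (-1 + P)/(P + 1) = (-1 + P)/(1 + P))
j = 1/6 ≈ 0.16667
(j + (Z(2)*(-1))*6)*141 = (1/6 + (((-1 + 2)/(1 + 2))*(-1))*6)*141 = (1/6 + ((1/3)*(-1))*6)*141 = (1/6 - 1/3*6)*141 = (1/6 - 2)*141 = -11/6*141 = -517/2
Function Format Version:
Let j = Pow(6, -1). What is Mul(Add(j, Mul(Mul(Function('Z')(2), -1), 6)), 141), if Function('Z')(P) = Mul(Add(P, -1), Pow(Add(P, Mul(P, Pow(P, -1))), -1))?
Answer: Rational(-517, 2) ≈ -258.50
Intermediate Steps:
Function('Z')(P) = Mul(Pow(Add(1, P), -1), Add(-1, P)) (Function('Z')(P) = Mul(Add(-1, P), Pow(Add(P, 1), -1)) = Mul(Add(-1, P), Pow(Add(1, P), -1)) = Mul(Pow(Add(1, P), -1), Add(-1, P)))
j = Rational(1, 6) ≈ 0.16667
Mul(Add(j, Mul(Mul(Function('Z')(2), -1), 6)), 141) = Mul(Add(Rational(1, 6), Mul(Mul(Mul(Pow(Add(1, 2), -1), Add(-1, 2)), -1), 6)), 141) = Mul(Add(Rational(1, 6), Mul(Mul(Mul(Pow(3, -1), 1), -1), 6)), 141) = Mul(Add(Rational(1, 6), Mul(Mul(Mul(Rational(1, 3), 1), -1), 6)), 141) = Mul(Add(Rational(1, 6), Mul(Mul(Rational(1, 3), -1), 6)), 141) = Mul(Add(Rational(1, 6), Mul(Rational(-1, 3), 6)), 141) = Mul(Add(Rational(1, 6), -2), 141) = Mul(Rational(-11, 6), 141) = Rational(-517, 2)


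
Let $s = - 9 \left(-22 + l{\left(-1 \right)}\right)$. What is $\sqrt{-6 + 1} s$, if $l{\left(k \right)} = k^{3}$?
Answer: $207 i \sqrt{5} \approx 462.87 i$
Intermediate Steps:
$s = 207$ ($s = - 9 \left(-22 + \left(-1\right)^{3}\right) = - 9 \left(-22 - 1\right) = \left(-9\right) \left(-23\right) = 207$)
$\sqrt{-6 + 1} s = \sqrt{-6 + 1} \cdot 207 = \sqrt{-5} \cdot 207 = i \sqrt{5} \cdot 207 = 207 i \sqrt{5}$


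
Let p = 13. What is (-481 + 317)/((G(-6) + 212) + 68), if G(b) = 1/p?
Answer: -2132/3641 ≈ -0.58555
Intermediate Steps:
G(b) = 1/13
(-481 + 317)/((G(-6) + 212) + 68) = (-481 + 317)/((1/13 + 212) + 68) = -164/(2757/13 + 68) = -164/3641/13 = -164*13/3641 = -2132/3641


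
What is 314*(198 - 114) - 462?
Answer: 25914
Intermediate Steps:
314*(198 - 114) - 462 = 314*84 - 462 = 26376 - 462 = 25914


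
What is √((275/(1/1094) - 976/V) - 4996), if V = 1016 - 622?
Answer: 5*√459268070/197 ≈ 543.92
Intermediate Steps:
V = 394
√((275/(1/1094) - 976/V) - 4996) = √((275/(1/1094) - 976/394) - 4996) = √((275/(1/1094) - 976*1/394) - 4996) = √((275*1094 - 488/197) - 4996) = √((300850 - 488/197) - 4996) = √(59266962/197 - 4996) = √(58282750/197) = 5*√459268070/197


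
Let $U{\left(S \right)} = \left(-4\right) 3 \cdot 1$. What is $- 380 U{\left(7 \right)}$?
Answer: $4560$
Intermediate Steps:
$U{\left(S \right)} = -12$ ($U{\left(S \right)} = \left(-12\right) 1 = -12$)
$- 380 U{\left(7 \right)} = \left(-380\right) \left(-12\right) = 4560$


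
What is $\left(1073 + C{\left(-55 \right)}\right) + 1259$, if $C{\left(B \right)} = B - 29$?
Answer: $2248$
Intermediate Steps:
$C{\left(B \right)} = -29 + B$
$\left(1073 + C{\left(-55 \right)}\right) + 1259 = \left(1073 - 84\right) + 1259 = 989 + 1259 = 2248$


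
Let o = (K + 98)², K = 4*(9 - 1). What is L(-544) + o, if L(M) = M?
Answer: 16356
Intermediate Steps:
K = 32 (K = 4*8 = 32)
o = 16900 (o = (32 + 98)² = 130² = 16900)
L(-544) + o = -544 + 16900 = 16356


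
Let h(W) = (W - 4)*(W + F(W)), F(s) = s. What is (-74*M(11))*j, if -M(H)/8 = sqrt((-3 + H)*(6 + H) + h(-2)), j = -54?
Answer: -127872*sqrt(10) ≈ -4.0437e+5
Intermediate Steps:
h(W) = 2*W*(-4 + W) (h(W) = (W - 4)*(W + W) = (-4 + W)*(2*W) = 2*W*(-4 + W))
M(H) = -8*sqrt(24 + (-3 + H)*(6 + H)) (M(H) = -8*sqrt((-3 + H)*(6 + H) + 2*(-2)*(-4 - 2)) = -8*sqrt((-3 + H)*(6 + H) + 2*(-2)*(-6)) = -8*sqrt((-3 + H)*(6 + H) + 24) = -8*sqrt(24 + (-3 + H)*(6 + H)))
(-74*M(11))*j = -(-592)*sqrt(6 + 11**2 + 3*11)*(-54) = -(-592)*sqrt(6 + 121 + 33)*(-54) = -(-592)*sqrt(160)*(-54) = -(-592)*4*sqrt(10)*(-54) = -(-2368)*sqrt(10)*(-54) = (2368*sqrt(10))*(-54) = -127872*sqrt(10)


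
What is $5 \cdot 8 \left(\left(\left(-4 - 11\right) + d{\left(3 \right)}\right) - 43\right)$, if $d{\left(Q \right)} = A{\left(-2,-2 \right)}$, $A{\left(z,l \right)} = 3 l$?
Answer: $-2560$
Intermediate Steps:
$d{\left(Q \right)} = -6$ ($d{\left(Q \right)} = 3 \left(-2\right) = -6$)
$5 \cdot 8 \left(\left(\left(-4 - 11\right) + d{\left(3 \right)}\right) - 43\right) = 5 \cdot 8 \left(\left(\left(-4 - 11\right) - 6\right) - 43\right) = 40 \left(\left(-15 - 6\right) - 43\right) = 40 \left(-21 - 43\right) = 40 \left(-64\right) = -2560$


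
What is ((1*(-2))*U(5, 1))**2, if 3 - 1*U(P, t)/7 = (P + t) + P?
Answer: 12544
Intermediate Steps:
U(P, t) = 21 - 14*P - 7*t (U(P, t) = 21 - 7*((P + t) + P) = 21 - 7*(t + 2*P) = 21 + (-14*P - 7*t) = 21 - 14*P - 7*t)
((1*(-2))*U(5, 1))**2 = ((1*(-2))*(21 - 14*5 - 7*1))**2 = (-2*(21 - 70 - 7))**2 = (-2*(-56))**2 = 112**2 = 12544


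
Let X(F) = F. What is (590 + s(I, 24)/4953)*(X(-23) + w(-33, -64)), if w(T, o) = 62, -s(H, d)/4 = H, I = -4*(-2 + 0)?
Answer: 2922238/127 ≈ 23010.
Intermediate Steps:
I = 8 (I = -4*(-2) = 8)
s(H, d) = -4*H
(590 + s(I, 24)/4953)*(X(-23) + w(-33, -64)) = (590 - 4*8/4953)*(-23 + 62) = (590 - 32*1/4953)*39 = (590 - 32/4953)*39 = (2922238/4953)*39 = 2922238/127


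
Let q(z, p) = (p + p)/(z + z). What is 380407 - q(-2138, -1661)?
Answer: 813308505/2138 ≈ 3.8041e+5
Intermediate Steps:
q(z, p) = p/z (q(z, p) = (2*p)/((2*z)) = (2*p)*(1/(2*z)) = p/z)
380407 - q(-2138, -1661) = 380407 - (-1661)/(-2138) = 380407 - (-1661)*(-1)/2138 = 380407 - 1*1661/2138 = 380407 - 1661/2138 = 813308505/2138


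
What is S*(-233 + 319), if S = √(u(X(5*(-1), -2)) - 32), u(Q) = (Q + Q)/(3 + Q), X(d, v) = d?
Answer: 258*I*√3 ≈ 446.87*I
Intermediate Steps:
u(Q) = 2*Q/(3 + Q) (u(Q) = (2*Q)/(3 + Q) = 2*Q/(3 + Q))
S = 3*I*√3 (S = √(2*(5*(-1))/(3 + 5*(-1)) - 32) = √(2*(-5)/(3 - 5) - 32) = √(2*(-5)/(-2) - 32) = √(2*(-5)*(-½) - 32) = √(5 - 32) = √(-27) = 3*I*√3 ≈ 5.1962*I)
S*(-233 + 319) = (3*I*√3)*(-233 + 319) = (3*I*√3)*86 = 258*I*√3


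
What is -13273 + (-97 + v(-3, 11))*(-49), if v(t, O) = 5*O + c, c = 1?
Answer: -11264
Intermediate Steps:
v(t, O) = 1 + 5*O (v(t, O) = 5*O + 1 = 1 + 5*O)
-13273 + (-97 + v(-3, 11))*(-49) = -13273 + (-97 + (1 + 5*11))*(-49) = -13273 + (-97 + (1 + 55))*(-49) = -13273 + (-97 + 56)*(-49) = -13273 - 41*(-49) = -13273 + 2009 = -11264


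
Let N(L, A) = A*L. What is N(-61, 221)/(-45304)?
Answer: 13481/45304 ≈ 0.29757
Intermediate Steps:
N(-61, 221)/(-45304) = (221*(-61))/(-45304) = -13481*(-1/45304) = 13481/45304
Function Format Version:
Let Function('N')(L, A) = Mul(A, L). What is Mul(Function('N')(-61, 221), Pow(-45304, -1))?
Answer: Rational(13481, 45304) ≈ 0.29757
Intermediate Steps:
Mul(Function('N')(-61, 221), Pow(-45304, -1)) = Mul(Mul(221, -61), Pow(-45304, -1)) = Mul(-13481, Rational(-1, 45304)) = Rational(13481, 45304)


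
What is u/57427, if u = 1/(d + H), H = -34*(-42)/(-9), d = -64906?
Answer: -3/11209405838 ≈ -2.6763e-10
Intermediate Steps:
H = -476/3 (H = 1428*(-⅑) = -476/3 ≈ -158.67)
u = -3/195194 (u = 1/(-64906 - 476/3) = 1/(-195194/3) = -3/195194 ≈ -1.5369e-5)
u/57427 = -3/195194/57427 = -3/195194*1/57427 = -3/11209405838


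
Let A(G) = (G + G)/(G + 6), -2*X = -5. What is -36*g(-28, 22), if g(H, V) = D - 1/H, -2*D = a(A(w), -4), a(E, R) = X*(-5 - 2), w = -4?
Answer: -2214/7 ≈ -316.29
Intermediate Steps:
X = 5/2 (X = -½*(-5) = 5/2 ≈ 2.5000)
A(G) = 2*G/(6 + G) (A(G) = (2*G)/(6 + G) = 2*G/(6 + G))
a(E, R) = -35/2 (a(E, R) = 5*(-5 - 2)/2 = (5/2)*(-7) = -35/2)
D = 35/4 (D = -½*(-35/2) = 35/4 ≈ 8.7500)
g(H, V) = 35/4 - 1/H
-36*g(-28, 22) = -36*(35/4 - 1/(-28)) = -36*(35/4 - 1*(-1/28)) = -36*(35/4 + 1/28) = -36*123/14 = -2214/7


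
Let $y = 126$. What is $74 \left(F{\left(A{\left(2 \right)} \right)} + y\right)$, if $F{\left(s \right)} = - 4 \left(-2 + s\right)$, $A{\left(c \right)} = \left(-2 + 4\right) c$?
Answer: $8732$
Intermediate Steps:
$A{\left(c \right)} = 2 c$
$F{\left(s \right)} = 8 - 4 s$
$74 \left(F{\left(A{\left(2 \right)} \right)} + y\right) = 74 \left(\left(8 - 4 \cdot 2 \cdot 2\right) + 126\right) = 74 \left(\left(8 - 16\right) + 126\right) = 74 \left(-8 + 126\right) = 74 \cdot 118 = 8732$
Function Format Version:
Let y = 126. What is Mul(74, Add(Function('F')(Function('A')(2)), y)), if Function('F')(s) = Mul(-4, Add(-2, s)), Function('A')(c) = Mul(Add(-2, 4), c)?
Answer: 8732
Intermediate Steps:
Function('A')(c) = Mul(2, c)
Function('F')(s) = Add(8, Mul(-4, s))
Mul(74, Add(Function('F')(Function('A')(2)), y)) = Mul(74, Add(Add(8, Mul(-4, Mul(2, 2))), 126)) = Mul(74, Add(Add(8, Mul(-4, 4)), 126)) = Mul(74, Add(Add(8, -16), 126)) = Mul(74, Add(-8, 126)) = Mul(74, 118) = 8732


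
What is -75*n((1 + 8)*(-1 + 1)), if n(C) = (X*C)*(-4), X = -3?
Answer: 0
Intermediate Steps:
n(C) = 12*C (n(C) = -3*C*(-4) = 12*C)
-75*n((1 + 8)*(-1 + 1)) = -900*(1 + 8)*(-1 + 1) = -900*9*0 = -900*0 = -75*0 = 0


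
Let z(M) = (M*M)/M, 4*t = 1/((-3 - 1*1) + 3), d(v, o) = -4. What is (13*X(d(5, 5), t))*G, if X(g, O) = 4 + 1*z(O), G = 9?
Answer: 1755/4 ≈ 438.75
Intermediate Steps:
t = -¼ (t = 1/(4*((-3 - 1*1) + 3)) = 1/(4*((-3 - 1) + 3)) = 1/(4*(-4 + 3)) = (¼)/(-1) = (¼)*(-1) = -¼ ≈ -0.25000)
z(M) = M (z(M) = M²/M = M)
X(g, O) = 4 + O (X(g, O) = 4 + 1*O = 4 + O)
(13*X(d(5, 5), t))*G = (13*(4 - ¼))*9 = (13*(15/4))*9 = (195/4)*9 = 1755/4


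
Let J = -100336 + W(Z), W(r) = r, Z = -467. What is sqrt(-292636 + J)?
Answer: I*sqrt(393439) ≈ 627.25*I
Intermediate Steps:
J = -100803 (J = -100336 - 467 = -100803)
sqrt(-292636 + J) = sqrt(-292636 - 100803) = sqrt(-393439) = I*sqrt(393439)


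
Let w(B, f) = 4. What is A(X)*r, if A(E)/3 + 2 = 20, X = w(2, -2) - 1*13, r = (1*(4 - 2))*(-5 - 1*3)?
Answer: -864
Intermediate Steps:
r = -16 (r = (1*2)*(-5 - 3) = 2*(-8) = -16)
X = -9 (X = 4 - 1*13 = 4 - 13 = -9)
A(E) = 54 (A(E) = -6 + 3*20 = -6 + 60 = 54)
A(X)*r = 54*(-16) = -864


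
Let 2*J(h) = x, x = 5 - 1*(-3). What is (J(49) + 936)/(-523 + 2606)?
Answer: 940/2083 ≈ 0.45127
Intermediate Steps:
x = 8 (x = 5 + 3 = 8)
J(h) = 4 (J(h) = (½)*8 = 4)
(J(49) + 936)/(-523 + 2606) = (4 + 936)/(-523 + 2606) = 940/2083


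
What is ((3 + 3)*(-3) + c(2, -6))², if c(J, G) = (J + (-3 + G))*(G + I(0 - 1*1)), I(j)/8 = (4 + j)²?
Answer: 230400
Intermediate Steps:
I(j) = 8*(4 + j)²
c(J, G) = (72 + G)*(-3 + G + J) (c(J, G) = (J + (-3 + G))*(G + 8*(4 + (0 - 1*1))²) = (-3 + G + J)*(G + 8*(4 + (0 - 1))²) = (-3 + G + J)*(G + 8*(4 - 1)²) = (-3 + G + J)*(G + 8*3²) = (-3 + G + J)*(G + 8*9) = (-3 + G + J)*(G + 72) = (-3 + G + J)*(72 + G) = (72 + G)*(-3 + G + J))
((3 + 3)*(-3) + c(2, -6))² = ((3 + 3)*(-3) + (-216 + (-6)² + 69*(-6) + 72*2 - 6*2))² = (6*(-3) + (-216 + 36 - 414 + 144 - 12))² = (-18 - 462)² = (-480)² = 230400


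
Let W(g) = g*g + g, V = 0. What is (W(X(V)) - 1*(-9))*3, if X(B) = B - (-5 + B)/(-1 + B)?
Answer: 87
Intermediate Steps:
X(B) = B - (-5 + B)/(-1 + B)
W(g) = g + g**2 (W(g) = g**2 + g = g + g**2)
(W(X(V)) - 1*(-9))*3 = (((5 + 0**2 - 2*0)/(-1 + 0))*(1 + (5 + 0**2 - 2*0)/(-1 + 0)) - 1*(-9))*3 = (((5 + 0 + 0)/(-1))*(1 + (5 + 0 + 0)/(-1)) + 9)*3 = ((-1*5)*(1 - 1*5) + 9)*3 = (-5*(1 - 5) + 9)*3 = (-5*(-4) + 9)*3 = (20 + 9)*3 = 29*3 = 87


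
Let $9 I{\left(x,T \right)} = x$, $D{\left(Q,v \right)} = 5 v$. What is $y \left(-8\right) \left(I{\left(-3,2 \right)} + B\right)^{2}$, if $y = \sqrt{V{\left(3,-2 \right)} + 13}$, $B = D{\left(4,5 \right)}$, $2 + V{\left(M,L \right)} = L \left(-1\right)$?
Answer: $- \frac{43808 \sqrt{13}}{9} \approx -17550.0$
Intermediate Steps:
$V{\left(M,L \right)} = -2 - L$ ($V{\left(M,L \right)} = -2 + L \left(-1\right) = -2 - L$)
$I{\left(x,T \right)} = \frac{x}{9}$
$B = 25$ ($B = 5 \cdot 5 = 25$)
$y = \sqrt{13}$ ($y = \sqrt{\left(-2 - -2\right) + 13} = \sqrt{\left(-2 + 2\right) + 13} = \sqrt{0 + 13} = \sqrt{13} \approx 3.6056$)
$y \left(-8\right) \left(I{\left(-3,2 \right)} + B\right)^{2} = \sqrt{13} \left(-8\right) \left(\frac{1}{9} \left(-3\right) + 25\right)^{2} = - 8 \sqrt{13} \left(- \frac{1}{3} + 25\right)^{2} = - 8 \sqrt{13} \left(\frac{74}{3}\right)^{2} = - 8 \sqrt{13} \cdot \frac{5476}{9} = - \frac{43808 \sqrt{13}}{9}$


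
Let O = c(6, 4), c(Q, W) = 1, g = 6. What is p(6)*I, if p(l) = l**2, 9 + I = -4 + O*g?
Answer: -252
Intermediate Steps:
O = 1
I = -7 (I = -9 + (-4 + 1*6) = -9 + (-4 + 6) = -9 + 2 = -7)
p(6)*I = 6**2*(-7) = 36*(-7) = -252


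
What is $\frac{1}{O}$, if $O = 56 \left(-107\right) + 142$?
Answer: $- \frac{1}{5850} \approx -0.00017094$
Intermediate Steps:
$O = -5850$ ($O = -5992 + 142 = -5850$)
$\frac{1}{O} = \frac{1}{-5850} = - \frac{1}{5850}$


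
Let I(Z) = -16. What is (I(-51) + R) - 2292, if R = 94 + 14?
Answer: -2200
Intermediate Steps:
R = 108
(I(-51) + R) - 2292 = (-16 + 108) - 2292 = 92 - 2292 = -2200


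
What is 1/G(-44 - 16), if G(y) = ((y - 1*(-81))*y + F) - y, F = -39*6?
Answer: -1/1434 ≈ -0.00069735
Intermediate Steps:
F = -234
G(y) = -234 - y + y*(81 + y) (G(y) = ((y - 1*(-81))*y - 234) - y = ((y + 81)*y - 234) - y = ((81 + y)*y - 234) - y = (y*(81 + y) - 234) - y = (-234 + y*(81 + y)) - y = -234 - y + y*(81 + y))
1/G(-44 - 16) = 1/(-234 + (-44 - 16)**2 + 80*(-44 - 16)) = 1/(-234 + (-60)**2 + 80*(-60)) = 1/(-234 + 3600 - 4800) = 1/(-1434) = -1/1434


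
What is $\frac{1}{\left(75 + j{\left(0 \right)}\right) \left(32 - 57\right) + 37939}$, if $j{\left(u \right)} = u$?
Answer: $\frac{1}{36064} \approx 2.7728 \cdot 10^{-5}$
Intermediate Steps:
$\frac{1}{\left(75 + j{\left(0 \right)}\right) \left(32 - 57\right) + 37939} = \frac{1}{\left(75 + 0\right) \left(32 - 57\right) + 37939} = \frac{1}{75 \left(-25\right) + 37939} = \frac{1}{-1875 + 37939} = \frac{1}{36064}$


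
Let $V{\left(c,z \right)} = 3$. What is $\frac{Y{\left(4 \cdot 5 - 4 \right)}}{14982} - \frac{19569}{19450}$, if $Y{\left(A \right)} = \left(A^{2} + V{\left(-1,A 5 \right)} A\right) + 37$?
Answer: $- \frac{6512507}{6622725} \approx -0.98336$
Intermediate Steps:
$Y{\left(A \right)} = 37 + A^{2} + 3 A$ ($Y{\left(A \right)} = \left(A^{2} + 3 A\right) + 37 = 37 + A^{2} + 3 A$)
$\frac{Y{\left(4 \cdot 5 - 4 \right)}}{14982} - \frac{19569}{19450} = \frac{37 + \left(4 \cdot 5 - 4\right)^{2} + 3 \left(4 \cdot 5 - 4\right)}{14982} - \frac{19569}{19450} = \left(37 + \left(20 - 4\right)^{2} + 3 \left(20 - 4\right)\right) \frac{1}{14982} - \frac{19569}{19450} = \left(37 + 16^{2} + 3 \cdot 16\right) \frac{1}{14982} - \frac{19569}{19450} = \left(37 + 256 + 48\right) \frac{1}{14982} - \frac{19569}{19450} = 341 \cdot \frac{1}{14982} - \frac{19569}{19450} = \frac{31}{1362} - \frac{19569}{19450} = - \frac{6512507}{6622725}$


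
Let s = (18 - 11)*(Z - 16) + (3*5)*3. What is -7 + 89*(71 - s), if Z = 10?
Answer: 6045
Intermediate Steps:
s = 3 (s = (18 - 11)*(10 - 16) + (3*5)*3 = 7*(-6) + 15*3 = -42 + 45 = 3)
-7 + 89*(71 - s) = -7 + 89*(71 - 1*3) = -7 + 89*(71 - 3) = -7 + 89*68 = -7 + 6052 = 6045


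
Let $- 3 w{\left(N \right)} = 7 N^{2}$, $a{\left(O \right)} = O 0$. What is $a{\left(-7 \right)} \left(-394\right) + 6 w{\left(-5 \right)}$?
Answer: $-350$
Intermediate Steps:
$a{\left(O \right)} = 0$
$w{\left(N \right)} = - \frac{7 N^{2}}{3}$
$a{\left(-7 \right)} \left(-394\right) + 6 w{\left(-5 \right)} = 0 \left(-394\right) + 6 \left(- \frac{7 \left(-5\right)^{2}}{3}\right) = 0 + 6 \left(\left(- \frac{7}{3}\right) 25\right) = 0 + 6 \left(- \frac{175}{3}\right) = 0 - 350 = -350$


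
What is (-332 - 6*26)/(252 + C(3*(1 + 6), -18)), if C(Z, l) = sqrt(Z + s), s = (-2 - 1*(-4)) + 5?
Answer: -4392/2267 + 244*sqrt(7)/15869 ≈ -1.8967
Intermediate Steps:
s = 7 (s = (-2 + 4) + 5 = 2 + 5 = 7)
C(Z, l) = sqrt(7 + Z) (C(Z, l) = sqrt(Z + 7) = sqrt(7 + Z))
(-332 - 6*26)/(252 + C(3*(1 + 6), -18)) = (-332 - 6*26)/(252 + sqrt(7 + 3*(1 + 6))) = (-332 - 156)/(252 + sqrt(7 + 3*7)) = -488/(252 + sqrt(7 + 21)) = -488/(252 + sqrt(28)) = -488/(252 + 2*sqrt(7))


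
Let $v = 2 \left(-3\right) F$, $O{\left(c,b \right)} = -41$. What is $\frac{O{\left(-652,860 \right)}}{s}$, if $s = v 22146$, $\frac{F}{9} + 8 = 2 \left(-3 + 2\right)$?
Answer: $- \frac{41}{11958840} \approx -3.4284 \cdot 10^{-6}$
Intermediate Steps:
$F = -90$ ($F = -72 + 9 \cdot 2 \left(-3 + 2\right) = -72 + 9 \cdot 2 \left(-1\right) = -72 + 9 \left(-2\right) = -72 - 18 = -90$)
$v = 540$ ($v = 2 \left(-3\right) \left(-90\right) = \left(-6\right) \left(-90\right) = 540$)
$s = 11958840$ ($s = 540 \cdot 22146 = 11958840$)
$\frac{O{\left(-652,860 \right)}}{s} = - \frac{41}{11958840}$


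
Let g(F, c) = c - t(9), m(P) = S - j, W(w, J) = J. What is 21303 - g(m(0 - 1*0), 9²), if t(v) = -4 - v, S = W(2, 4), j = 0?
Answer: 21209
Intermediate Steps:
S = 4
m(P) = 4 (m(P) = 4 - 1*0 = 4 + 0 = 4)
g(F, c) = 13 + c (g(F, c) = c - (-4 - 1*9) = c - (-4 - 9) = c - 1*(-13) = c + 13 = 13 + c)
21303 - g(m(0 - 1*0), 9²) = 21303 - (13 + 9²) = 21303 - (13 + 81) = 21303 - 1*94 = 21303 - 94 = 21209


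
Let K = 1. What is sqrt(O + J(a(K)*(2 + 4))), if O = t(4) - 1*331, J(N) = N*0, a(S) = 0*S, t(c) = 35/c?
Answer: I*sqrt(1289)/2 ≈ 17.951*I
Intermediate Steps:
a(S) = 0
J(N) = 0
O = -1289/4 (O = 35/4 - 1*331 = 35*(1/4) - 331 = 35/4 - 331 = -1289/4 ≈ -322.25)
sqrt(O + J(a(K)*(2 + 4))) = sqrt(-1289/4 + 0) = sqrt(-1289/4) = I*sqrt(1289)/2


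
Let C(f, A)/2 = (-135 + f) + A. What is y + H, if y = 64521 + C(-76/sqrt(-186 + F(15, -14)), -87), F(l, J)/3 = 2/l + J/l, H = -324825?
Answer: -260748 + 76*I*sqrt(4710)/471 ≈ -2.6075e+5 + 11.074*I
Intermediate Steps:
F(l, J) = 6/l + 3*J/l (F(l, J) = 3*(2/l + J/l) = 6/l + 3*J/l)
C(f, A) = -270 + 2*A + 2*f (C(f, A) = 2*((-135 + f) + A) = 2*(-135 + A + f) = -270 + 2*A + 2*f)
y = 64077 + 76*I*sqrt(4710)/471 (y = 64521 + (-270 + 2*(-87) + 2*(-76/sqrt(-186 + 3*(2 - 14)/15))) = 64521 + (-270 - 174 + 2*(-76/sqrt(-186 + 3*(1/15)*(-12)))) = 64521 + (-270 - 174 + 2*(-76/sqrt(-186 - 12/5))) = 64521 + (-270 - 174 + 2*(-76*(-I*sqrt(4710)/942))) = 64521 + (-270 - 174 + 2*(-(-38)*I*sqrt(4710)/471)) = 64521 + (-270 - 174 + 2*(38*I*sqrt(4710)/471)) = 64521 + (-270 - 174 + 76*I*sqrt(4710)/471) = 64521 + (-444 + 76*I*sqrt(4710)/471) = 64077 + 76*I*sqrt(4710)/471 ≈ 64077.0 + 11.074*I)
y + H = (64077 + 76*I*sqrt(4710)/471) - 324825 = -260748 + 76*I*sqrt(4710)/471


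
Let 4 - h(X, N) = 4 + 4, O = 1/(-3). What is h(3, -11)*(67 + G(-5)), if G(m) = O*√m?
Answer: -268 + 4*I*√5/3 ≈ -268.0 + 2.9814*I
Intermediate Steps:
O = -⅓ ≈ -0.33333
h(X, N) = -4 (h(X, N) = 4 - (4 + 4) = 4 - 1*8 = 4 - 8 = -4)
G(m) = -√m/3
h(3, -11)*(67 + G(-5)) = -4*(67 - I*√5/3) = -268 + 4*I*√5/3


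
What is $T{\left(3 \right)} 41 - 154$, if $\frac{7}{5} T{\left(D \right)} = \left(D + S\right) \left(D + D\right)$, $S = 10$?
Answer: $\frac{14912}{7} \approx 2130.3$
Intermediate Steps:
$T{\left(D \right)} = \frac{10 D \left(10 + D\right)}{7}$ ($T{\left(D \right)} = \frac{5 \left(D + 10\right) \left(D + D\right)}{7} = \frac{5 \left(10 + D\right) 2 D}{7} = \frac{5 \cdot 2 D \left(10 + D\right)}{7} = \frac{10 D \left(10 + D\right)}{7}$)
$T{\left(3 \right)} 41 - 154 = \frac{10}{7} \cdot 3 \left(10 + 3\right) 41 - 154 = \frac{10}{7} \cdot 3 \cdot 13 \cdot 41 - 154 = \frac{390}{7} \cdot 41 - 154 = \frac{15990}{7} - 154 = \frac{14912}{7}$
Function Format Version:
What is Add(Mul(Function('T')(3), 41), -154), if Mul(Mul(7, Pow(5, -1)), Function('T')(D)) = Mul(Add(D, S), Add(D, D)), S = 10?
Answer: Rational(14912, 7) ≈ 2130.3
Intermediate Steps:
Function('T')(D) = Mul(Rational(10, 7), D, Add(10, D)) (Function('T')(D) = Mul(Rational(5, 7), Mul(Add(D, 10), Add(D, D))) = Mul(Rational(5, 7), Mul(Add(10, D), Mul(2, D))) = Mul(Rational(5, 7), Mul(2, D, Add(10, D))) = Mul(Rational(10, 7), D, Add(10, D)))
Add(Mul(Function('T')(3), 41), -154) = Add(Mul(Mul(Rational(10, 7), 3, Add(10, 3)), 41), -154) = Add(Mul(Mul(Rational(10, 7), 3, 13), 41), -154) = Add(Mul(Rational(390, 7), 41), -154) = Add(Rational(15990, 7), -154) = Rational(14912, 7)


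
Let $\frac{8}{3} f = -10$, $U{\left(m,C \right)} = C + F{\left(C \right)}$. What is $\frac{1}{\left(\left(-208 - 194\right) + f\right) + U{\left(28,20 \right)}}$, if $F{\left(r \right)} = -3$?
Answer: $- \frac{4}{1555} \approx -0.0025723$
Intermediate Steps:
$U{\left(m,C \right)} = -3 + C$ ($U{\left(m,C \right)} = C - 3 = -3 + C$)
$f = - \frac{15}{4}$ ($f = \frac{3}{8} \left(-10\right) = - \frac{15}{4} \approx -3.75$)
$\frac{1}{\left(\left(-208 - 194\right) + f\right) + U{\left(28,20 \right)}} = \frac{1}{\left(\left(-208 - 194\right) - \frac{15}{4}\right) + \left(-3 + 20\right)} = \frac{1}{\left(-402 - \frac{15}{4}\right) + 17} = \frac{1}{- \frac{1623}{4} + 17} = \frac{1}{- \frac{1555}{4}} = - \frac{4}{1555}$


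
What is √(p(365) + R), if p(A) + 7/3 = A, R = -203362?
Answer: I*√1826994/3 ≈ 450.55*I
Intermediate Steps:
p(A) = -7/3 + A
√(p(365) + R) = √((-7/3 + 365) - 203362) = √(1088/3 - 203362) = √(-608998/3) = I*√1826994/3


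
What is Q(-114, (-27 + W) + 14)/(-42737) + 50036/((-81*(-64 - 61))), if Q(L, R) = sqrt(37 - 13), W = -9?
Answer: 50036/10125 - 2*sqrt(6)/42737 ≈ 4.9417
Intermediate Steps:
Q(L, R) = 2*sqrt(6) (Q(L, R) = sqrt(24) = 2*sqrt(6))
Q(-114, (-27 + W) + 14)/(-42737) + 50036/((-81*(-64 - 61))) = (2*sqrt(6))/(-42737) + 50036/((-81*(-64 - 61))) = (2*sqrt(6))*(-1/42737) + 50036/((-81*(-125))) = -2*sqrt(6)/42737 + 50036/10125 = 50036/10125 - 2*sqrt(6)/42737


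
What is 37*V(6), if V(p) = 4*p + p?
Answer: 1110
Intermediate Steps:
V(p) = 5*p
37*V(6) = 37*(5*6) = 37*30 = 1110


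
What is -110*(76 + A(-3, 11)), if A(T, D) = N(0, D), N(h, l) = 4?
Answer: -8800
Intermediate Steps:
A(T, D) = 4
-110*(76 + A(-3, 11)) = -110*(76 + 4) = -110*80 = -8800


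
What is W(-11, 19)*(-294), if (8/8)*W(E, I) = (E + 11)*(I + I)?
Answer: 0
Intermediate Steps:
W(E, I) = 2*I*(11 + E) (W(E, I) = (E + 11)*(I + I) = (11 + E)*(2*I) = 2*I*(11 + E))
W(-11, 19)*(-294) = (2*19*(11 - 11))*(-294) = (2*19*0)*(-294) = 0*(-294) = 0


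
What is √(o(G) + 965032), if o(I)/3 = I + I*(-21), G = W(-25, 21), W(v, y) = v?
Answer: 2*√241633 ≈ 983.12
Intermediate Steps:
G = -25
o(I) = -60*I (o(I) = 3*(I + I*(-21)) = 3*(I - 21*I) = 3*(-20*I) = -60*I)
√(o(G) + 965032) = √(-60*(-25) + 965032) = √(1500 + 965032) = √966532 = 2*√241633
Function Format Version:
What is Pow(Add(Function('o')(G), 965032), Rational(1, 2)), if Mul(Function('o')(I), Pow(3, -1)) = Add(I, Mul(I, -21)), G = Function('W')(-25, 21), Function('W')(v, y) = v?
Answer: Mul(2, Pow(241633, Rational(1, 2))) ≈ 983.12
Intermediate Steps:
G = -25
Function('o')(I) = Mul(-60, I) (Function('o')(I) = Mul(3, Add(I, Mul(I, -21))) = Mul(3, Add(I, Mul(-21, I))) = Mul(3, Mul(-20, I)) = Mul(-60, I))
Pow(Add(Function('o')(G), 965032), Rational(1, 2)) = Pow(Add(Mul(-60, -25), 965032), Rational(1, 2)) = Pow(Add(1500, 965032), Rational(1, 2)) = Pow(966532, Rational(1, 2)) = Mul(2, Pow(241633, Rational(1, 2)))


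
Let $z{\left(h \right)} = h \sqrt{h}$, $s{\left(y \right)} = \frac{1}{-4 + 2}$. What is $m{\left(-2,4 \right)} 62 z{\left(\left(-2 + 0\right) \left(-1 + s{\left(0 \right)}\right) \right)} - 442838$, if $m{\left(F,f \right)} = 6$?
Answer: $-442838 + 1116 \sqrt{3} \approx -4.4091 \cdot 10^{5}$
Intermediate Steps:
$s{\left(y \right)} = - \frac{1}{2}$ ($s{\left(y \right)} = \frac{1}{-2} = - \frac{1}{2}$)
$z{\left(h \right)} = h^{\frac{3}{2}}$
$m{\left(-2,4 \right)} 62 z{\left(\left(-2 + 0\right) \left(-1 + s{\left(0 \right)}\right) \right)} - 442838 = 6 \cdot 62 \left(\left(-2 + 0\right) \left(-1 - \frac{1}{2}\right)\right)^{\frac{3}{2}} - 442838 = 372 \left(\left(-2\right) \left(- \frac{3}{2}\right)\right)^{\frac{3}{2}} - 442838 = 372 \cdot 3^{\frac{3}{2}} - 442838 = 372 \cdot 3 \sqrt{3} - 442838 = 1116 \sqrt{3} - 442838 = -442838 + 1116 \sqrt{3}$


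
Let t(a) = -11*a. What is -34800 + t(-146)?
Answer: -33194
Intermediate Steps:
-34800 + t(-146) = -34800 - 11*(-146) = -34800 + 1606 = -33194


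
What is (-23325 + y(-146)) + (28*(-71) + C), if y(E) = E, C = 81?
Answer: -25378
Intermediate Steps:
(-23325 + y(-146)) + (28*(-71) + C) = (-23325 - 146) + (28*(-71) + 81) = -23471 + (-1988 + 81) = -23471 - 1907 = -25378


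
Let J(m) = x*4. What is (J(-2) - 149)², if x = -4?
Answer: 27225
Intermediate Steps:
J(m) = -16 (J(m) = -4*4 = -16)
(J(-2) - 149)² = (-16 - 149)² = (-165)² = 27225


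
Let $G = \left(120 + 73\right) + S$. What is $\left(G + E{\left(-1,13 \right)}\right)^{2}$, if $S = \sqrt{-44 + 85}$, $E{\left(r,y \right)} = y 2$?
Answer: $\left(219 + \sqrt{41}\right)^{2} \approx 50807.0$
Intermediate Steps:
$E{\left(r,y \right)} = 2 y$
$S = \sqrt{41} \approx 6.4031$
$G = 193 + \sqrt{41}$ ($G = \left(120 + 73\right) + \sqrt{41} = 193 + \sqrt{41} \approx 199.4$)
$\left(G + E{\left(-1,13 \right)}\right)^{2} = \left(\left(193 + \sqrt{41}\right) + 2 \cdot 13\right)^{2} = \left(\left(193 + \sqrt{41}\right) + 26\right)^{2} = \left(219 + \sqrt{41}\right)^{2}$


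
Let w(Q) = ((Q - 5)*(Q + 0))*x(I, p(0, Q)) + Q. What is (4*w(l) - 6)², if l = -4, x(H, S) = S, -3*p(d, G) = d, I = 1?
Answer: 484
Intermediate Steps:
p(d, G) = -d/3
w(Q) = Q (w(Q) = ((Q - 5)*(Q + 0))*(-⅓*0) + Q = ((-5 + Q)*Q)*0 + Q = (Q*(-5 + Q))*0 + Q = 0 + Q = Q)
(4*w(l) - 6)² = (4*(-4) - 6)² = (-16 - 6)² = (-22)² = 484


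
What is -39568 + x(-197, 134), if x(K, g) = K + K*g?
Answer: -66163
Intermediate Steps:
-39568 + x(-197, 134) = -39568 - 197*(1 + 134) = -39568 - 197*135 = -39568 - 26595 = -66163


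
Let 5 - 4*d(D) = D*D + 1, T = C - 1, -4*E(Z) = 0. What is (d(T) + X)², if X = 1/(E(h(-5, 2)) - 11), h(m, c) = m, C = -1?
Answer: 1/121 ≈ 0.0082645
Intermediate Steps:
E(Z) = 0 (E(Z) = -¼*0 = 0)
T = -2 (T = -1 - 1 = -2)
d(D) = 1 - D²/4 (d(D) = 5/4 - (D*D + 1)/4 = 5/4 - (D² + 1)/4 = 5/4 - (1 + D²)/4 = 5/4 + (-¼ - D²/4) = 1 - D²/4)
X = -1/11 (X = 1/(0 - 11) = 1/(-11) = -1/11 ≈ -0.090909)
(d(T) + X)² = ((1 - ¼*(-2)²) - 1/11)² = ((1 - ¼*4) - 1/11)² = ((1 - 1) - 1/11)² = (0 - 1/11)² = (-1/11)² = 1/121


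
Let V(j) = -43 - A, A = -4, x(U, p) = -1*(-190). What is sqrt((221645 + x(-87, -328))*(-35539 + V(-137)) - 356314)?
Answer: 2*I*sqrt(1973200486) ≈ 88842.0*I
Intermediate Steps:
x(U, p) = 190
V(j) = -39 (V(j) = -43 - 1*(-4) = -43 + 4 = -39)
sqrt((221645 + x(-87, -328))*(-35539 + V(-137)) - 356314) = sqrt((221645 + 190)*(-35539 - 39) - 356314) = sqrt(221835*(-35578) - 356314) = sqrt(-7892445630 - 356314) = sqrt(-7892801944) = 2*I*sqrt(1973200486)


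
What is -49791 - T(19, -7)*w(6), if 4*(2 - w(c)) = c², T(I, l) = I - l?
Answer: -49609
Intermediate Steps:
w(c) = 2 - c²/4
-49791 - T(19, -7)*w(6) = -49791 - (19 - 1*(-7))*(2 - ¼*6²) = -49791 - (19 + 7)*(2 - ¼*36) = -49791 - 26*(2 - 9) = -49791 - 26*(-7) = -49791 - 1*(-182) = -49791 + 182 = -49609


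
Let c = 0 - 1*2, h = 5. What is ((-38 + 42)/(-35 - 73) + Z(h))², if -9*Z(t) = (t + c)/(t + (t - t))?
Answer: 196/18225 ≈ 0.010754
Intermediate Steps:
c = -2 (c = 0 - 2 = -2)
Z(t) = -(-2 + t)/(9*t) (Z(t) = -(t - 2)/(9*(t + (t - t))) = -(-2 + t)/(9*(t + 0)) = -(-2 + t)/(9*t))
((-38 + 42)/(-35 - 73) + Z(h))² = ((-38 + 42)/(-35 - 73) + (⅑)*(2 - 1*5)/5)² = (4/(-108) + (⅑)*(⅕)*(2 - 5))² = (4*(-1/108) + (⅑)*(⅕)*(-3))² = (-1/27 - 1/15)² = (-14/135)² = 196/18225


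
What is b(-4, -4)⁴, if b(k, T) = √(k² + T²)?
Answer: 1024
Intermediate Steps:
b(k, T) = √(T² + k²)
b(-4, -4)⁴ = (√((-4)² + (-4)²))⁴ = (√(16 + 16))⁴ = (√32)⁴ = (4*√2)⁴ = 1024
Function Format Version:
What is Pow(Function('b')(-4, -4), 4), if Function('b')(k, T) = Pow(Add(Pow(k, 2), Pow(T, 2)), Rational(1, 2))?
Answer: 1024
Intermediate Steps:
Function('b')(k, T) = Pow(Add(Pow(T, 2), Pow(k, 2)), Rational(1, 2))
Pow(Function('b')(-4, -4), 4) = Pow(Pow(Add(Pow(-4, 2), Pow(-4, 2)), Rational(1, 2)), 4) = Pow(Pow(Add(16, 16), Rational(1, 2)), 4) = Pow(Pow(32, Rational(1, 2)), 4) = Pow(Mul(4, Pow(2, Rational(1, 2))), 4) = 1024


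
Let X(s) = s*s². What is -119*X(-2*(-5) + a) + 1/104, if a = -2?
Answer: -6336511/104 ≈ -60928.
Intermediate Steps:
X(s) = s³
-119*X(-2*(-5) + a) + 1/104 = -119*(-2*(-5) - 2)³ + 1/104 = -119*(10 - 2)³ + 1/104 = -119*8³ + 1/104 = -119*512 + 1/104 = -60928 + 1/104 = -6336511/104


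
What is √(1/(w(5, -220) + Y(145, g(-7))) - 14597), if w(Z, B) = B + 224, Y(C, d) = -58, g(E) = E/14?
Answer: I*√4729434/18 ≈ 120.82*I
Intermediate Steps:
g(E) = E/14 (g(E) = E*(1/14) = E/14)
w(Z, B) = 224 + B
√(1/(w(5, -220) + Y(145, g(-7))) - 14597) = √(1/((224 - 220) - 58) - 14597) = √(1/(4 - 58) - 14597) = √(1/(-54) - 14597) = √(-1/54 - 14597) = √(-788239/54) = I*√4729434/18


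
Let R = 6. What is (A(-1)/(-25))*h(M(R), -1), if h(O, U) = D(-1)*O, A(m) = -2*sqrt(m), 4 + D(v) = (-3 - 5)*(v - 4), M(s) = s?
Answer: 432*I/25 ≈ 17.28*I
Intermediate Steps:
D(v) = 28 - 8*v (D(v) = -4 + (-3 - 5)*(v - 4) = -4 - 8*(-4 + v) = -4 + (32 - 8*v) = 28 - 8*v)
h(O, U) = 36*O (h(O, U) = (28 - 8*(-1))*O = (28 + 8)*O = 36*O)
(A(-1)/(-25))*h(M(R), -1) = ((-2*I)/(-25))*(36*6) = -(-2)*I/25*216 = (2*I/25)*216 = 432*I/25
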